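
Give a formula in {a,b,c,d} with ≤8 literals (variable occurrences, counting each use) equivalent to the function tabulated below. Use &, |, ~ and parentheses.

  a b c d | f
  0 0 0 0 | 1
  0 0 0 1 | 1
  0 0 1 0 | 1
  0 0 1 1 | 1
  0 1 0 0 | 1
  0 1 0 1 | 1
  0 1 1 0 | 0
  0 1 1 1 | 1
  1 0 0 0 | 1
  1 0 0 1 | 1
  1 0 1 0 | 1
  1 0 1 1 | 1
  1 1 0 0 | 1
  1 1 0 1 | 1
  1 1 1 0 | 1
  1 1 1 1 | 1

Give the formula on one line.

  ~c = 1100110011001100
  (d | ~c) = 1101110111011101
  ~d = 1010101010101010
  (b | ~d) = 1010111110101111
  ~b = 1111000011110000
  ((b | ~d) & ~b) = 1010000010100000
  (((b | ~d) & ~b) | a) = 1010000011111111
  ((d | ~c) | (((b | ~d) & ~b) | a)) = 1111110111111111

((d | ~c) | (((b | ~d) & ~b) | a))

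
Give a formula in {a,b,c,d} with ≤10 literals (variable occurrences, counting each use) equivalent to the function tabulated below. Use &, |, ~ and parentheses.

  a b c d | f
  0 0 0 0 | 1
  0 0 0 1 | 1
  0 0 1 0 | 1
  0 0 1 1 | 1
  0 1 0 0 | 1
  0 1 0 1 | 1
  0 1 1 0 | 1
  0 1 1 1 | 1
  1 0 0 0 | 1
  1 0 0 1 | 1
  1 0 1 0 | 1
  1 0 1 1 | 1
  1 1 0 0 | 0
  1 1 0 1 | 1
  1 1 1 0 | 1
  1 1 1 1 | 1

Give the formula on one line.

(((c | ~b) | ((d | c) & (a | ~c))) | (~a & b))

  ~b = 1111000011110000
  (c | ~b) = 1111001111110011
  (d | c) = 0111011101110111
  ~c = 1100110011001100
  (a | ~c) = 1100110011111111
  ((d | c) & (a | ~c)) = 0100010001110111
  ((c | ~b) | ((d | c) & (a | ~c))) = 1111011111110111
  ~a = 1111111100000000
  (~a & b) = 0000111100000000
  (((c | ~b) | ((d | c) & (a | ~c))) | (~a & b)) = 1111111111110111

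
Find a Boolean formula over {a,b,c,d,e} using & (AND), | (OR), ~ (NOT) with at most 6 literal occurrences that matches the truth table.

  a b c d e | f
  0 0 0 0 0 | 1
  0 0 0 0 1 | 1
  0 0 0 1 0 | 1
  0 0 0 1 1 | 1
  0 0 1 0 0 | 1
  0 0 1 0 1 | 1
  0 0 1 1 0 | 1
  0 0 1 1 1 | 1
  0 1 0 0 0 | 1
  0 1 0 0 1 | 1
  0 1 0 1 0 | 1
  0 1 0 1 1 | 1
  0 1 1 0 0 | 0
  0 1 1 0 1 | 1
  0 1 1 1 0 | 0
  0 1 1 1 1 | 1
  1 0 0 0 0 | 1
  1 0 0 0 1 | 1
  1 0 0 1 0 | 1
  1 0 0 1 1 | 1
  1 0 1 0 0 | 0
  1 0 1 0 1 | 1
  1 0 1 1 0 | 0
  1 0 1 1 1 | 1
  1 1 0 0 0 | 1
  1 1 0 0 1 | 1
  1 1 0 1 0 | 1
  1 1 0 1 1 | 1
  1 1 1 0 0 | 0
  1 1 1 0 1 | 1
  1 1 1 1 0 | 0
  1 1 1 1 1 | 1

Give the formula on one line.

  ~a = 11111111111111110000000000000000
  ~b = 11111111000000001111111100000000
  (~b | e) = 11111111010101011111111101010101
  (~a & (~b | e)) = 11111111010101010000000000000000
  ~c = 11110000111100001111000011110000
  ((~a & (~b | e)) | ~c) = 11111111111101011111000011110000
  (e | ((~a & (~b | e)) | ~c)) = 11111111111101011111010111110101

(e | ((~a & (~b | e)) | ~c))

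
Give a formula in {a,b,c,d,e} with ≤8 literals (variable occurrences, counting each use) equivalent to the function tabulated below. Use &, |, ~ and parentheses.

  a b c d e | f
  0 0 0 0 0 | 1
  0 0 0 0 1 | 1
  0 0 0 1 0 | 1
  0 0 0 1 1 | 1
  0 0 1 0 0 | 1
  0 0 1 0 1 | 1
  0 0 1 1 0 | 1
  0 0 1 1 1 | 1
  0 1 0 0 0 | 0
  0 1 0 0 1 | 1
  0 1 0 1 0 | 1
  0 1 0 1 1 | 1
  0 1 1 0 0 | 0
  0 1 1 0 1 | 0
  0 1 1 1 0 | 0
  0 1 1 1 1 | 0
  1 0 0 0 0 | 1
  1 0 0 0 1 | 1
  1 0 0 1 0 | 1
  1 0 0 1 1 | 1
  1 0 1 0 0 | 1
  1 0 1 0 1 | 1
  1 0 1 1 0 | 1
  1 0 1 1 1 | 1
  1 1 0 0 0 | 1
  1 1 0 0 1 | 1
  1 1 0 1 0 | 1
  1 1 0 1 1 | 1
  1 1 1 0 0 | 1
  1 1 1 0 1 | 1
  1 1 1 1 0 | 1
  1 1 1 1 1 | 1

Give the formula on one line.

((((d & ~c) | (~c & (e & ~d))) | ~b) | (a | ~b))

  ~c = 11110000111100001111000011110000
  (d & ~c) = 00110000001100000011000000110000
  ~d = 11001100110011001100110011001100
  (e & ~d) = 01000100010001000100010001000100
  (~c & (e & ~d)) = 01000000010000000100000001000000
  ((d & ~c) | (~c & (e & ~d))) = 01110000011100000111000001110000
  ~b = 11111111000000001111111100000000
  (((d & ~c) | (~c & (e & ~d))) | ~b) = 11111111011100001111111101110000
  (a | ~b) = 11111111000000001111111111111111
  ((((d & ~c) | (~c & (e & ~d))) | ~b) | (a | ~b)) = 11111111011100001111111111111111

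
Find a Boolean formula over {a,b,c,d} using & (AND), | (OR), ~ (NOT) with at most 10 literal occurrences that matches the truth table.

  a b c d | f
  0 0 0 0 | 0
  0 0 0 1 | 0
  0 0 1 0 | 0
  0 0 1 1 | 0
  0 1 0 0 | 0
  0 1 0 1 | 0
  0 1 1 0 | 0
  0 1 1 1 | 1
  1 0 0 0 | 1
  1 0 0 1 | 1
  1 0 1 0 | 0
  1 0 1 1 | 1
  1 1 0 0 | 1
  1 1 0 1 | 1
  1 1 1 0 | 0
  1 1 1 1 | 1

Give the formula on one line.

  (a | b) = 0000111111111111
  ~c = 1100110011001100
  (d & a) = 0000000001010101
  (~c | (d & a)) = 1100110011011101
  (c & d) = 0001000100010001
  ((~c | (d & a)) | (c & d)) = 1101110111011101
  (c | a) = 0011001111111111
  (((~c | (d & a)) | (c & d)) & (c | a)) = 0001000111011101
  ((a | b) & (((~c | (d & a)) | (c & d)) & (c | a))) = 0000000111011101

((a | b) & (((~c | (d & a)) | (c & d)) & (c | a)))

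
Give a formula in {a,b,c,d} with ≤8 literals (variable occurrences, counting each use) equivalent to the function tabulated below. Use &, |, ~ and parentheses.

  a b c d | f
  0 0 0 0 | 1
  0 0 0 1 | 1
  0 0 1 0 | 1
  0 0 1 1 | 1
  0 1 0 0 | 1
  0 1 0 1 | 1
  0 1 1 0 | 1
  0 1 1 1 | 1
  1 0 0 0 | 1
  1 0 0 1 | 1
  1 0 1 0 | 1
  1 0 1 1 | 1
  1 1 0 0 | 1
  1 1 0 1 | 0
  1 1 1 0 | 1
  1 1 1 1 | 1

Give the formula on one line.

((c | ~b) | (~d | (~a & b)))

  ~b = 1111000011110000
  (c | ~b) = 1111001111110011
  ~d = 1010101010101010
  ~a = 1111111100000000
  (~a & b) = 0000111100000000
  (~d | (~a & b)) = 1010111110101010
  ((c | ~b) | (~d | (~a & b))) = 1111111111111011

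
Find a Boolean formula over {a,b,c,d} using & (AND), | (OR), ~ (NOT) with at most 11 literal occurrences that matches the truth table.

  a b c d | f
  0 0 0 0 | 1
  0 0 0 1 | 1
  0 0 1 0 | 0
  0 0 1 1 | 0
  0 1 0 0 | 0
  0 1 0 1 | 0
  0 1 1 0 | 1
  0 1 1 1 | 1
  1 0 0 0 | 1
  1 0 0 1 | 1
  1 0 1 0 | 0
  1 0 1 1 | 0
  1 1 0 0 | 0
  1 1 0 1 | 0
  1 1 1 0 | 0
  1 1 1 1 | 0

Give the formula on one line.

((~b & ~c) | ((c & b) & ((~c & a) | (~a & c))))

  ~b = 1111000011110000
  ~c = 1100110011001100
  (~b & ~c) = 1100000011000000
  (c & b) = 0000001100000011
  (~c & a) = 0000000011001100
  ~a = 1111111100000000
  (~a & c) = 0011001100000000
  ((~c & a) | (~a & c)) = 0011001111001100
  ((c & b) & ((~c & a) | (~a & c))) = 0000001100000000
  ((~b & ~c) | ((c & b) & ((~c & a) | (~a & c)))) = 1100001111000000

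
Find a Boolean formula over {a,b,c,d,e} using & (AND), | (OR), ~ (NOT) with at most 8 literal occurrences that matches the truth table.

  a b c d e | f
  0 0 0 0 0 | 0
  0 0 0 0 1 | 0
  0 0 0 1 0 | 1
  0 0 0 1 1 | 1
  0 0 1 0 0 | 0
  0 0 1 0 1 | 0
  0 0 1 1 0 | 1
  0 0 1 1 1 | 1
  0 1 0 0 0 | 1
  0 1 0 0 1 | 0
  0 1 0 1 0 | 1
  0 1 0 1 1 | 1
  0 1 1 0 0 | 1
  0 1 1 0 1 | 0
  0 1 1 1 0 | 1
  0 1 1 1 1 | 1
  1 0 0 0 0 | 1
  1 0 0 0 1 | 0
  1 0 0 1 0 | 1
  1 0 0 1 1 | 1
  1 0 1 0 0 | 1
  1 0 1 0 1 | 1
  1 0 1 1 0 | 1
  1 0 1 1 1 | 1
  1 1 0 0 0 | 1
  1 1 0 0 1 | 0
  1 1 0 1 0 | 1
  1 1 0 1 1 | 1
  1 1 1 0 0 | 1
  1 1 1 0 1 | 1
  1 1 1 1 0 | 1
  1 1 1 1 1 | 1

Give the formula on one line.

  (d | a) = 00110011001100111111111111111111
  ((d | a) & c) = 00000011000000110000111100001111
  (d | ((d | a) & c)) = 00110011001100110011111100111111
  (b | e) = 01010101111111110101010111111111
  ((b | e) | a) = 01010101111111111111111111111111
  ~e = 10101010101010101010101010101010
  (((b | e) | a) & ~e) = 00000000101010101010101010101010
  ((d | ((d | a) & c)) | (((b | e) | a) & ~e)) = 00110011101110111011111110111111

((d | ((d | a) & c)) | (((b | e) | a) & ~e))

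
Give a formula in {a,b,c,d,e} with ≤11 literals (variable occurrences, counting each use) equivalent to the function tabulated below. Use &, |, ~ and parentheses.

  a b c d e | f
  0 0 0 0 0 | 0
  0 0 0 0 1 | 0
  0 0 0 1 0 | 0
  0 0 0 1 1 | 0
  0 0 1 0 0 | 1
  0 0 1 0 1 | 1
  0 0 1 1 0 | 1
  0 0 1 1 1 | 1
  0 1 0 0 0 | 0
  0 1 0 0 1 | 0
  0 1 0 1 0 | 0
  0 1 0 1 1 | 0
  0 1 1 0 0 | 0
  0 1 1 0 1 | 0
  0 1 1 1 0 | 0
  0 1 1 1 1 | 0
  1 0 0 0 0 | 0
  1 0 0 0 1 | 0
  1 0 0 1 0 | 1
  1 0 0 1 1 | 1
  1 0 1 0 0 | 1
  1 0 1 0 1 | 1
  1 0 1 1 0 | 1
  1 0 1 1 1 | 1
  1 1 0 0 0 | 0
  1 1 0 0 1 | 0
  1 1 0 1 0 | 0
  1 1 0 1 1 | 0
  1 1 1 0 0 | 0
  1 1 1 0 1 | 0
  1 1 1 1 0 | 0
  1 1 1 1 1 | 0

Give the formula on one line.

  ~b = 11111111000000001111111100000000
  ~a = 11111111111111110000000000000000
  (~a & b) = 00000000111111110000000000000000
  (a | (~a & b)) = 00000000111111111111111111111111
  ~d = 11001100110011001100110011001100
  (~d | c) = 11001111110011111100111111001111
  ((a | (~a & b)) | (~d | c)) = 11001111111111111111111111111111
  (c | d) = 00111111001111110011111100111111
  (((a | (~a & b)) | (~d | c)) & (c | d)) = 00001111001111110011111100111111
  (~b & (((a | (~a & b)) | (~d | c)) & (c | d))) = 00001111000000000011111100000000

(~b & (((a | (~a & b)) | (~d | c)) & (c | d)))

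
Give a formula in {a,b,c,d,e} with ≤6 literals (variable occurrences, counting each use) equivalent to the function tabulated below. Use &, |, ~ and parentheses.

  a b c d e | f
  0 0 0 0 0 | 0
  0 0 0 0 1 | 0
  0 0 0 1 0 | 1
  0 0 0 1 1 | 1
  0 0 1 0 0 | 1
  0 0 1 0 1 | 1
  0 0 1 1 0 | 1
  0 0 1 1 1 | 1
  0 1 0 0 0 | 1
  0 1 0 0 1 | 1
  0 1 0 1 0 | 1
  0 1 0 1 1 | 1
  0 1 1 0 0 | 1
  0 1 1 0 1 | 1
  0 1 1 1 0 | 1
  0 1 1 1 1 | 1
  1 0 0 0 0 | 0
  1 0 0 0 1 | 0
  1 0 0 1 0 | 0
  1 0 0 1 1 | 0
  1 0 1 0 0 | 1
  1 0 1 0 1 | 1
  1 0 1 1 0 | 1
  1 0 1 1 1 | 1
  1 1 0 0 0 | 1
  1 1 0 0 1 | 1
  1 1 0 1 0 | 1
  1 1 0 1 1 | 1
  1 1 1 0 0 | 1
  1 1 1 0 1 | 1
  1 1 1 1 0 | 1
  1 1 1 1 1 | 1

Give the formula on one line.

  ~a = 11111111111111110000000000000000
  (~a & d) = 00110011001100110000000000000000
  ~b = 11111111000000001111111100000000
  ((~a & d) & ~b) = 00110011000000000000000000000000
  (((~a & d) & ~b) | b) = 00110011111111110000000011111111
  (c | (((~a & d) & ~b) | b)) = 00111111111111110000111111111111

(c | (((~a & d) & ~b) | b))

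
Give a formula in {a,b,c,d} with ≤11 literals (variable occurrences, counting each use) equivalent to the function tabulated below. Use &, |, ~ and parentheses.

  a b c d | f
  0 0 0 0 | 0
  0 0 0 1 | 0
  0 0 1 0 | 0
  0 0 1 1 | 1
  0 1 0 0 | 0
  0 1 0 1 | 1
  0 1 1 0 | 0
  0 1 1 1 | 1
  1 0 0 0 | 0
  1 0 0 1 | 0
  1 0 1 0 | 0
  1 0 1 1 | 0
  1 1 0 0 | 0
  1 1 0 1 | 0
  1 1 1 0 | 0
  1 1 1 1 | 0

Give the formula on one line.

  ~a = 1111111100000000
  (~a & d) = 0101010100000000
  ~c = 1100110011001100
  (~c & ~a) = 1100110000000000
  (c | (~c & ~a)) = 1111111100110011
  ((c | (~c & ~a)) & b) = 0000111100000011
  (((c | (~c & ~a)) & b) | c) = 0011111100110011
  (~a & (((c | (~c & ~a)) & b) | c)) = 0011111100000000
  ((~a & d) & (~a & (((c | (~c & ~a)) & b) | c))) = 0001010100000000

((~a & d) & (~a & (((c | (~c & ~a)) & b) | c)))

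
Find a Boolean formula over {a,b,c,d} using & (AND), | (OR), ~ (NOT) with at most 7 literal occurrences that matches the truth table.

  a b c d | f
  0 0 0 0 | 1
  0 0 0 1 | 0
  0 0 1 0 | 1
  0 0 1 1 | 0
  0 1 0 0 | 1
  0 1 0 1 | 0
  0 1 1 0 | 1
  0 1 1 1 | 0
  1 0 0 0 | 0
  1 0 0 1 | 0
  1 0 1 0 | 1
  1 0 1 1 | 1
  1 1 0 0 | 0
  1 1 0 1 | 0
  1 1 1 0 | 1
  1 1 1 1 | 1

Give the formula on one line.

((~d | a) & (c | ~a))

  ~d = 1010101010101010
  (~d | a) = 1010101011111111
  ~a = 1111111100000000
  (c | ~a) = 1111111100110011
  ((~d | a) & (c | ~a)) = 1010101000110011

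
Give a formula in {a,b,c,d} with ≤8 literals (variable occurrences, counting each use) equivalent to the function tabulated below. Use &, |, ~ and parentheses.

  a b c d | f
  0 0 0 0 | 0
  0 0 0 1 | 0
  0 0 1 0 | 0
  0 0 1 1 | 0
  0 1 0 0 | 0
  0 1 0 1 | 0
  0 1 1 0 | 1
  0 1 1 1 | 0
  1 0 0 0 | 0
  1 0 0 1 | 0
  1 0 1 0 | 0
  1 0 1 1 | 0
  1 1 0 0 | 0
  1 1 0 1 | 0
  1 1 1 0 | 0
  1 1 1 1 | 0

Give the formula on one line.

  ~d = 1010101010101010
  (a | c) = 0011001111111111
  (b & (a | c)) = 0000001100001111
  (~d & (b & (a | c))) = 0000001000001010
  (a | (~d & (b & (a | c)))) = 0000001011111111
  ((a | (~d & (b & (a | c)))) & ~d) = 0000001010101010
  ~a = 1111111100000000
  (((a | (~d & (b & (a | c)))) & ~d) & ~a) = 0000001000000000

(((a | (~d & (b & (a | c)))) & ~d) & ~a)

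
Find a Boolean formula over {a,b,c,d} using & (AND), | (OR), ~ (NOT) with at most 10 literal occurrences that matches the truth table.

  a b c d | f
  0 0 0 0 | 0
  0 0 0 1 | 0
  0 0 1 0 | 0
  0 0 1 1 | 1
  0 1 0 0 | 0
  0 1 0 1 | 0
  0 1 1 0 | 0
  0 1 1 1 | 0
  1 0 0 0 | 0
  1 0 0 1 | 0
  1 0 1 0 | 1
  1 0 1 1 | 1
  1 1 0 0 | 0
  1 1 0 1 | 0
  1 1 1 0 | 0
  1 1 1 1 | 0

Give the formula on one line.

(((d & ((b | d) & c)) | a) & (~b & c))

  (b | d) = 0101111101011111
  ((b | d) & c) = 0001001100010011
  (d & ((b | d) & c)) = 0001000100010001
  ((d & ((b | d) & c)) | a) = 0001000111111111
  ~b = 1111000011110000
  (~b & c) = 0011000000110000
  (((d & ((b | d) & c)) | a) & (~b & c)) = 0001000000110000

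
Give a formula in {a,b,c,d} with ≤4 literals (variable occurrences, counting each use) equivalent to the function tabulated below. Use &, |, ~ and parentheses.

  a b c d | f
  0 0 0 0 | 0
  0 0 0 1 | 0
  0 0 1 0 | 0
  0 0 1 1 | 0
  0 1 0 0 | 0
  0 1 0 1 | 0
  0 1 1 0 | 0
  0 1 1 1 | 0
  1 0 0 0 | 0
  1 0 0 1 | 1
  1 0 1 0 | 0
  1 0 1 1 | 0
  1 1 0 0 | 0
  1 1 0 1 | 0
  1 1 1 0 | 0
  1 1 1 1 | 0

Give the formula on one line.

  ~b = 1111000011110000
  (d & ~b) = 0101000001010000
  ~c = 1100110011001100
  (a & ~c) = 0000000011001100
  ((d & ~b) & (a & ~c)) = 0000000001000000

((d & ~b) & (a & ~c))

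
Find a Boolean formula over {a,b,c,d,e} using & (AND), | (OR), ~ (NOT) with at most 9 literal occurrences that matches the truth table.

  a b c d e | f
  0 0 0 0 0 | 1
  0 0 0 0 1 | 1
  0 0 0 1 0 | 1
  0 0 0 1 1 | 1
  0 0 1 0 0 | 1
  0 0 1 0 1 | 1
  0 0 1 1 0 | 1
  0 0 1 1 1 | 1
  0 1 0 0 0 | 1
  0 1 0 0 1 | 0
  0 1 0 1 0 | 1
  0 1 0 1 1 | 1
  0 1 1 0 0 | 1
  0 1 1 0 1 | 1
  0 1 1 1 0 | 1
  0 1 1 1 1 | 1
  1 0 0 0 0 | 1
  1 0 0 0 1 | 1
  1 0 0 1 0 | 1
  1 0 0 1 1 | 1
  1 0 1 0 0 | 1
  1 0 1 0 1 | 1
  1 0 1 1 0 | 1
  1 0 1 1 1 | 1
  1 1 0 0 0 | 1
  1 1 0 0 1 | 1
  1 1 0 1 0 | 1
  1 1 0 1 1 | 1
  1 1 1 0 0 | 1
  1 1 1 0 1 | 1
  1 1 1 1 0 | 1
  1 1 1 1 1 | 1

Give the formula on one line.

(((c & (~d & b)) | (~b & ~c)) | (~e | (a | (~b | d))))

  ~d = 11001100110011001100110011001100
  (~d & b) = 00000000110011000000000011001100
  (c & (~d & b)) = 00000000000011000000000000001100
  ~b = 11111111000000001111111100000000
  ~c = 11110000111100001111000011110000
  (~b & ~c) = 11110000000000001111000000000000
  ((c & (~d & b)) | (~b & ~c)) = 11110000000011001111000000001100
  ~e = 10101010101010101010101010101010
  (~b | d) = 11111111001100111111111100110011
  (a | (~b | d)) = 11111111001100111111111111111111
  (~e | (a | (~b | d))) = 11111111101110111111111111111111
  (((c & (~d & b)) | (~b & ~c)) | (~e | (a | (~b | d)))) = 11111111101111111111111111111111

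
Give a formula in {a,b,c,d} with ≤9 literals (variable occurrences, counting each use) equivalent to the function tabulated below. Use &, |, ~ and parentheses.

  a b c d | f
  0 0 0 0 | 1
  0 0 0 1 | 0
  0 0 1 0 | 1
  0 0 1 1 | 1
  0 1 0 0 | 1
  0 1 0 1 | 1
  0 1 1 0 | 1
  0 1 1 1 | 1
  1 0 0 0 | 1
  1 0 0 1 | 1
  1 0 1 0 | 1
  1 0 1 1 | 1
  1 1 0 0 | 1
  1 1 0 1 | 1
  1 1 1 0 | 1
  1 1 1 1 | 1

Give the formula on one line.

  ~d = 1010101010101010
  (~d | b) = 1010111110101111
  ~b = 1111000011110000
  (~b | ~d) = 1111101011111010
  ((~b | ~d) & c) = 0011001000110010
  (a | ((~b | ~d) & c)) = 0011001011111111
  ((~d | b) | (a | ((~b | ~d) & c))) = 1011111111111111

((~d | b) | (a | ((~b | ~d) & c)))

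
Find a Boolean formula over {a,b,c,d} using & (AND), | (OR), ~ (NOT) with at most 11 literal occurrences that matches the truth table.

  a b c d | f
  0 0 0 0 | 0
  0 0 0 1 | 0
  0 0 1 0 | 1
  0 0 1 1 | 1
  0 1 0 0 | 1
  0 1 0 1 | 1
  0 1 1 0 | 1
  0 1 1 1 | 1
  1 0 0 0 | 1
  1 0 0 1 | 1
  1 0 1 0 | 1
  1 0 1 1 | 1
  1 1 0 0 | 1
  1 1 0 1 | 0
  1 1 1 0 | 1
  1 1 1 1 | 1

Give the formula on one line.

((c | ((~c & a) & ~d)) | (((b | a) & ~b) | (~a & b)))

  ~c = 1100110011001100
  (~c & a) = 0000000011001100
  ~d = 1010101010101010
  ((~c & a) & ~d) = 0000000010001000
  (c | ((~c & a) & ~d)) = 0011001110111011
  (b | a) = 0000111111111111
  ~b = 1111000011110000
  ((b | a) & ~b) = 0000000011110000
  ~a = 1111111100000000
  (~a & b) = 0000111100000000
  (((b | a) & ~b) | (~a & b)) = 0000111111110000
  ((c | ((~c & a) & ~d)) | (((b | a) & ~b) | (~a & b))) = 0011111111111011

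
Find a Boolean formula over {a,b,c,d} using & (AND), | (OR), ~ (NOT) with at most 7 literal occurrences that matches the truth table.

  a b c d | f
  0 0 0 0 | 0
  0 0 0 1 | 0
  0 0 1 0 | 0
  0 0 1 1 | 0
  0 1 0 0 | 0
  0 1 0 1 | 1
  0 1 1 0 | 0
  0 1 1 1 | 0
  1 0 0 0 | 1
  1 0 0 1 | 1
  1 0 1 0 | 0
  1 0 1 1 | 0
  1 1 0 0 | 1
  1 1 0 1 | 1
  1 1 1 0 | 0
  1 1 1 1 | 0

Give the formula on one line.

((a | (d & b)) & ~c)

  (d & b) = 0000010100000101
  (a | (d & b)) = 0000010111111111
  ~c = 1100110011001100
  ((a | (d & b)) & ~c) = 0000010011001100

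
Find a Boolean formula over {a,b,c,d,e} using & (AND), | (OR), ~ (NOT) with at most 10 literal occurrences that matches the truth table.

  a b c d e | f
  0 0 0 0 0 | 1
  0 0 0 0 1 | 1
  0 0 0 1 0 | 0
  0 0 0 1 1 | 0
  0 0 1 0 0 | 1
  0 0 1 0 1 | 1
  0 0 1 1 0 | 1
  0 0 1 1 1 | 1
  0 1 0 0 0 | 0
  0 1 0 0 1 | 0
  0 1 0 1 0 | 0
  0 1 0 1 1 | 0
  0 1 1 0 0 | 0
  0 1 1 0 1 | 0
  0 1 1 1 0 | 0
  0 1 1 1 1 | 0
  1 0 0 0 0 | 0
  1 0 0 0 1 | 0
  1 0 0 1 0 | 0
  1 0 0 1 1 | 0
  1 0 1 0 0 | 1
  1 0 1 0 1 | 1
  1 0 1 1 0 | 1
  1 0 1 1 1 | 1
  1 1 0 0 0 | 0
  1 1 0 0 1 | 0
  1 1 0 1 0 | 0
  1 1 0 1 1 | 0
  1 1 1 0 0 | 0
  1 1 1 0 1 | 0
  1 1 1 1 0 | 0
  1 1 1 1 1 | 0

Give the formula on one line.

((~b & (((e & b) | ((~b & ~a) | c)) | b)) & (c | ~d))

  ~b = 11111111000000001111111100000000
  (e & b) = 00000000010101010000000001010101
  ~a = 11111111111111110000000000000000
  (~b & ~a) = 11111111000000000000000000000000
  ((~b & ~a) | c) = 11111111000011110000111100001111
  ((e & b) | ((~b & ~a) | c)) = 11111111010111110000111101011111
  (((e & b) | ((~b & ~a) | c)) | b) = 11111111111111110000111111111111
  (~b & (((e & b) | ((~b & ~a) | c)) | b)) = 11111111000000000000111100000000
  ~d = 11001100110011001100110011001100
  (c | ~d) = 11001111110011111100111111001111
  ((~b & (((e & b) | ((~b & ~a) | c)) | b)) & (c | ~d)) = 11001111000000000000111100000000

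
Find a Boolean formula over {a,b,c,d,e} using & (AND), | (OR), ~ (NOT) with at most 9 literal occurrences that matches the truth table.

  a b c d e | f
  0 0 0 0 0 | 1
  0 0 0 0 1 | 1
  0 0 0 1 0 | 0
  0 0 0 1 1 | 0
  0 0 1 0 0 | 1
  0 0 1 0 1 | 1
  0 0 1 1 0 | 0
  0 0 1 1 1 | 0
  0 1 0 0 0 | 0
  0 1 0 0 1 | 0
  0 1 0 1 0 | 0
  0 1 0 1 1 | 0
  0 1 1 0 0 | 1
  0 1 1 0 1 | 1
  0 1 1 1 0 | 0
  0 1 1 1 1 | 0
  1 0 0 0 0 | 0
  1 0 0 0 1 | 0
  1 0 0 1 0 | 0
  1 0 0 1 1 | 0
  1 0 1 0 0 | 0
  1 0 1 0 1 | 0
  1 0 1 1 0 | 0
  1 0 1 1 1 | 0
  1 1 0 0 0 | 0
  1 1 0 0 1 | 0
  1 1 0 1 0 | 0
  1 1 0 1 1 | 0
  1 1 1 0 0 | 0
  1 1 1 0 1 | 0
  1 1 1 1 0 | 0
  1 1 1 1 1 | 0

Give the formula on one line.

  ~c = 11110000111100001111000011110000
  ~d = 11001100110011001100110011001100
  (~c | ~d) = 11111100111111001111110011111100
  (d & (~c | ~d)) = 00110000001100000011000000110000
  ((d & (~c | ~d)) | a) = 00110000001100001111111111111111
  (d & ((d & (~c | ~d)) | a)) = 00110000001100000011001100110011
  ~a = 11111111111111110000000000000000
  ~b = 11111111000000001111111100000000
  (c | ~b) = 11111111000011111111111100001111
  (~a & (c | ~b)) = 11111111000011110000000000000000
  ((d & ((d & (~c | ~d)) | a)) | (~a & (c | ~b))) = 11111111001111110011001100110011
  (((d & ((d & (~c | ~d)) | a)) | (~a & (c | ~b))) & ~d) = 11001100000011000000000000000000

(((d & ((d & (~c | ~d)) | a)) | (~a & (c | ~b))) & ~d)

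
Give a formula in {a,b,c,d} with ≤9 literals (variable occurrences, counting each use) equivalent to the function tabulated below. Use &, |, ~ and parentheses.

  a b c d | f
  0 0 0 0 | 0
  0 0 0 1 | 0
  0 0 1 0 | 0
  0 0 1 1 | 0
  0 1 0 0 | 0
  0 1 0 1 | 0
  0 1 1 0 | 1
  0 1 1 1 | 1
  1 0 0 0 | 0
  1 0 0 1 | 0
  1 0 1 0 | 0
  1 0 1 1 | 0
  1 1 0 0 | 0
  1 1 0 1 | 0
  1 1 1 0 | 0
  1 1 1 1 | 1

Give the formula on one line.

((b & ((~b & ~c) | c)) & (((c | a) & (b & ~a)) | d))

  ~b = 1111000011110000
  ~c = 1100110011001100
  (~b & ~c) = 1100000011000000
  ((~b & ~c) | c) = 1111001111110011
  (b & ((~b & ~c) | c)) = 0000001100000011
  (c | a) = 0011001111111111
  ~a = 1111111100000000
  (b & ~a) = 0000111100000000
  ((c | a) & (b & ~a)) = 0000001100000000
  (((c | a) & (b & ~a)) | d) = 0101011101010101
  ((b & ((~b & ~c) | c)) & (((c | a) & (b & ~a)) | d)) = 0000001100000001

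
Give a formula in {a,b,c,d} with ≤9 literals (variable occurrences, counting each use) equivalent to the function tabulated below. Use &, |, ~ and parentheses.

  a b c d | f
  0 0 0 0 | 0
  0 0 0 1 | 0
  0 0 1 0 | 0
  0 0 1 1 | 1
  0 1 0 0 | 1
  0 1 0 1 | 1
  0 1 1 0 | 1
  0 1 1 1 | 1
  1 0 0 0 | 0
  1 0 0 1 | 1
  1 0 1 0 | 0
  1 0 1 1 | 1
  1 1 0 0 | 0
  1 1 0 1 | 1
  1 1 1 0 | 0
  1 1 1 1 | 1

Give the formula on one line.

(((~a | ~b) & b) | ((c | a) & d))

  ~a = 1111111100000000
  ~b = 1111000011110000
  (~a | ~b) = 1111111111110000
  ((~a | ~b) & b) = 0000111100000000
  (c | a) = 0011001111111111
  ((c | a) & d) = 0001000101010101
  (((~a | ~b) & b) | ((c | a) & d)) = 0001111101010101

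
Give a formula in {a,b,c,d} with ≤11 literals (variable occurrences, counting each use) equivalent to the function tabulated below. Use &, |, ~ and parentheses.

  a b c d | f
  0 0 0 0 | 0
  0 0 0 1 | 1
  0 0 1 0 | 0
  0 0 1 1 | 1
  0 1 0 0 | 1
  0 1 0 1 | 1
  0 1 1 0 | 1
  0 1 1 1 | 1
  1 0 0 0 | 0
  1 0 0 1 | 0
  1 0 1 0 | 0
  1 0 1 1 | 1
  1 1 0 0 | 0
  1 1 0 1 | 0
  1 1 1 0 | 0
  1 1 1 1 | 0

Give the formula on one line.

  ~c = 1100110011001100
  (d | ~c) = 1101110111011101
  ~b = 1111000011110000
  ((d | ~c) & ~b) = 1101000011010000
  (((d | ~c) & ~b) & c) = 0001000000010000
  ~a = 1111111100000000
  ~d = 1010101010101010
  (b & ~d) = 0000101000001010
  ((b & ~d) | d) = 0101111101011111
  (~a & ((b & ~d) | d)) = 0101111100000000
  ((((d | ~c) & ~b) & c) | (~a & ((b & ~d) | d))) = 0101111100010000

((((d | ~c) & ~b) & c) | (~a & ((b & ~d) | d)))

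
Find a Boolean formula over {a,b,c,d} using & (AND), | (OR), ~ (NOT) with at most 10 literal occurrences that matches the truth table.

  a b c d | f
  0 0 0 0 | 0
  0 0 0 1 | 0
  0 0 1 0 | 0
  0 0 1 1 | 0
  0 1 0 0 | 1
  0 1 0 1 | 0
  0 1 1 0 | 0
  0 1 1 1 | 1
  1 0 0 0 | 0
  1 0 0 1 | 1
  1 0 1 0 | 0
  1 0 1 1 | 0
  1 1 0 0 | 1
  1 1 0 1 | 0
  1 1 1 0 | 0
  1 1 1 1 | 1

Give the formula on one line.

  ~d = 1010101010101010
  (~d & b) = 0000101000001010
  ~c = 1100110011001100
  ((~d & b) & ~c) = 0000100000001000
  ~b = 1111000011110000
  (~b & a) = 0000000011110000
  (c | (~b & a)) = 0011001111110011
  (~c | b) = 1100111111001111
  ((c | (~b & a)) & (~c | b)) = 0000001111000011
  (((c | (~b & a)) & (~c | b)) & d) = 0000000101000001
  (((~d & b) & ~c) | (((c | (~b & a)) & (~c | b)) & d)) = 0000100101001001

(((~d & b) & ~c) | (((c | (~b & a)) & (~c | b)) & d))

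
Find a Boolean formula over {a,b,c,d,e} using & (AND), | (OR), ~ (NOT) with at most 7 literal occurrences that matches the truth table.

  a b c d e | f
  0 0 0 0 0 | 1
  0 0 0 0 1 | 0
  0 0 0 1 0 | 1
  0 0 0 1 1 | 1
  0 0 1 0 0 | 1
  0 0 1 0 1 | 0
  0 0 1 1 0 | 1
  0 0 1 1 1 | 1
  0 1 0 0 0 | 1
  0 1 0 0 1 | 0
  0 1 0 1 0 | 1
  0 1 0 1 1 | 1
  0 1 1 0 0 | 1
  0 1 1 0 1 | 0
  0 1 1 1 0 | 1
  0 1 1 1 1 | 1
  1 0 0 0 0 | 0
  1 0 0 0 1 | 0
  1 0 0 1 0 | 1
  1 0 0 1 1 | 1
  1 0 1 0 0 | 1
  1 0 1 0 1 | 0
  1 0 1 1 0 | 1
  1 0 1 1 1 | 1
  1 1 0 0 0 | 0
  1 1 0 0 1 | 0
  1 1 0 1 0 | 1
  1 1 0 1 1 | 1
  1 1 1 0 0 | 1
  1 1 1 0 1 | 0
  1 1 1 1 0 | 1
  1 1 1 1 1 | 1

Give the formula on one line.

  ~a = 11111111111111110000000000000000
  (c | ~a) = 11111111111111110000111100001111
  ~e = 10101010101010101010101010101010
  ((c | ~a) & ~e) = 10101010101010100000101000001010
  (d | ((c | ~a) & ~e)) = 10111011101110110011101100111011

(d | ((c | ~a) & ~e))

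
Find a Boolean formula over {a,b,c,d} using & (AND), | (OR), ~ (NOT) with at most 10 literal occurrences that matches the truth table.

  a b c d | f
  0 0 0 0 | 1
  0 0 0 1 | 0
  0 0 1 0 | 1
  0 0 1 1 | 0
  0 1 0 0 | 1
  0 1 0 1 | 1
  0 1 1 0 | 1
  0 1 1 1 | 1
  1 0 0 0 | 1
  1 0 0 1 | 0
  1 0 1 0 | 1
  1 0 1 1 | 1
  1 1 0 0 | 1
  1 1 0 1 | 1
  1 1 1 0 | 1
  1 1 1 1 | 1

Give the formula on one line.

((((a | ~c) & ~b) & (c | (b & ~a))) | (b | ~d))

  ~c = 1100110011001100
  (a | ~c) = 1100110011111111
  ~b = 1111000011110000
  ((a | ~c) & ~b) = 1100000011110000
  ~a = 1111111100000000
  (b & ~a) = 0000111100000000
  (c | (b & ~a)) = 0011111100110011
  (((a | ~c) & ~b) & (c | (b & ~a))) = 0000000000110000
  ~d = 1010101010101010
  (b | ~d) = 1010111110101111
  ((((a | ~c) & ~b) & (c | (b & ~a))) | (b | ~d)) = 1010111110111111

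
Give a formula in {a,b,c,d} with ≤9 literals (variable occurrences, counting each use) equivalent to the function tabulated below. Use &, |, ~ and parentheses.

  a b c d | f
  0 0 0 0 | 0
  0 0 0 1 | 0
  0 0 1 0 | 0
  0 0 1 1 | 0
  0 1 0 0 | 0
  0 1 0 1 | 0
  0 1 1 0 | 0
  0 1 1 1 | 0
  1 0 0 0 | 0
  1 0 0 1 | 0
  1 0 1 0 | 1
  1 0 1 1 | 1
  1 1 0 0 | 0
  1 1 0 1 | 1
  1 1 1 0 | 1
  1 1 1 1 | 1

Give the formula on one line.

(a & ((c | (~b & ~a)) | ((~a | d) & (~a | b))))

  ~b = 1111000011110000
  ~a = 1111111100000000
  (~b & ~a) = 1111000000000000
  (c | (~b & ~a)) = 1111001100110011
  (~a | d) = 1111111101010101
  (~a | b) = 1111111100001111
  ((~a | d) & (~a | b)) = 1111111100000101
  ((c | (~b & ~a)) | ((~a | d) & (~a | b))) = 1111111100110111
  (a & ((c | (~b & ~a)) | ((~a | d) & (~a | b)))) = 0000000000110111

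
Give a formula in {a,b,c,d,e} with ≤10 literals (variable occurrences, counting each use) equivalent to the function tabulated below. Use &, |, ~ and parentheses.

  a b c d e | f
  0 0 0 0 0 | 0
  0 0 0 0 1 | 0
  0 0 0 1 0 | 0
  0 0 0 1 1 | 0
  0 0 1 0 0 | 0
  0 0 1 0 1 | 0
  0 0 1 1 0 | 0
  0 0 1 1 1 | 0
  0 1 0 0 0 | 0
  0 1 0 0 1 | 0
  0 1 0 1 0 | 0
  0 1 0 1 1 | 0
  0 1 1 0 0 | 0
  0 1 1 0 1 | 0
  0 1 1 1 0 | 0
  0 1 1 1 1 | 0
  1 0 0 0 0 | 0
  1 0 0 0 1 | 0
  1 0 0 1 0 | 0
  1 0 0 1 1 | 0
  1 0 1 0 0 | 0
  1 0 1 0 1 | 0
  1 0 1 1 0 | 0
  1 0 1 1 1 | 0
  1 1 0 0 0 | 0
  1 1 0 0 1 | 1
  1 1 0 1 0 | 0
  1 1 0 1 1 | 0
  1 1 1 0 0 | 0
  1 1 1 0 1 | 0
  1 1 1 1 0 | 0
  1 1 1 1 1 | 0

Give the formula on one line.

  (e | d) = 01110111011101110111011101110111
  ~e = 10101010101010101010101010101010
  (b | ~e) = 10101010111111111010101011111111
  ~a = 11111111111111110000000000000000
  ((b | ~e) | ~a) = 11111111111111111010101011111111
  ~d = 11001100110011001100110011001100
  (a | ~e) = 10101010101010101111111111111111
  ~c = 11110000111100001111000011110000
  ((a | ~e) & ~c) = 10100000101000001111000011110000
  (~d & ((a | ~e) & ~c)) = 10000000100000001100000011000000
  (((b | ~e) | ~a) & (~d & ((a | ~e) & ~c))) = 10000000100000001000000011000000
  ((e | d) & (((b | ~e) | ~a) & (~d & ((a | ~e) & ~c)))) = 00000000000000000000000001000000

((e | d) & (((b | ~e) | ~a) & (~d & ((a | ~e) & ~c))))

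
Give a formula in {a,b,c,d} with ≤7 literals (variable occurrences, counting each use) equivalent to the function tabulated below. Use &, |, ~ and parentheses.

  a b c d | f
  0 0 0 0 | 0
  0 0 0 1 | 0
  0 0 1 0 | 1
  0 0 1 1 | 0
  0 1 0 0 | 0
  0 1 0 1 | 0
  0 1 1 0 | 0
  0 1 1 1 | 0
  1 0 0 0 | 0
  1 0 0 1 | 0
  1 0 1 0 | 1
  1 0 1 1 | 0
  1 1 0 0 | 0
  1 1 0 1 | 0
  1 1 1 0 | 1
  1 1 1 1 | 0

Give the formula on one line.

  ~b = 1111000011110000
  (c & a) = 0000000000110011
  (~b | (c & a)) = 1111000011110011
  ~d = 1010101010101010
  (c & ~d) = 0010001000100010
  ((~b | (c & a)) & (c & ~d)) = 0010000000100010

((~b | (c & a)) & (c & ~d))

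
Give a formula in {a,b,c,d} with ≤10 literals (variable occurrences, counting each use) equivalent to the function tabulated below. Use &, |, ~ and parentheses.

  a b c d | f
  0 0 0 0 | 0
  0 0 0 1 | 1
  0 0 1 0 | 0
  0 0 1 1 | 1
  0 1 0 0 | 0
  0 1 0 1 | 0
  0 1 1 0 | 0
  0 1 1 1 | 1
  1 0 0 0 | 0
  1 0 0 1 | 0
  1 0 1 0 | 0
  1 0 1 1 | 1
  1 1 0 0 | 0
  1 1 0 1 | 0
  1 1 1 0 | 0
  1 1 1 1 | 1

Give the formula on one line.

(((d & ~a) | (c & (((~b & c) | b) & d))) & (~b | c))

  ~a = 1111111100000000
  (d & ~a) = 0101010100000000
  ~b = 1111000011110000
  (~b & c) = 0011000000110000
  ((~b & c) | b) = 0011111100111111
  (((~b & c) | b) & d) = 0001010100010101
  (c & (((~b & c) | b) & d)) = 0001000100010001
  ((d & ~a) | (c & (((~b & c) | b) & d))) = 0101010100010001
  (~b | c) = 1111001111110011
  (((d & ~a) | (c & (((~b & c) | b) & d))) & (~b | c)) = 0101000100010001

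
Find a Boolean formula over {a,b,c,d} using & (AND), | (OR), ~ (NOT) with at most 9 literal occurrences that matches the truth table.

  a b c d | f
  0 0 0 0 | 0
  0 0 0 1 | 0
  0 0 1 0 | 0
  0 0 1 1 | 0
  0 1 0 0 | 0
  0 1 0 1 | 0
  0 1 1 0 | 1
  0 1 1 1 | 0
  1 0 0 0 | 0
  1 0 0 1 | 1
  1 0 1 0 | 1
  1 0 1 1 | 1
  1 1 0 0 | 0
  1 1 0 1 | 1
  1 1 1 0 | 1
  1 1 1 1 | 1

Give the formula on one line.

(((a & d) | ((~c | ~d) & c)) & (a | b))

  (a & d) = 0000000001010101
  ~c = 1100110011001100
  ~d = 1010101010101010
  (~c | ~d) = 1110111011101110
  ((~c | ~d) & c) = 0010001000100010
  ((a & d) | ((~c | ~d) & c)) = 0010001001110111
  (a | b) = 0000111111111111
  (((a & d) | ((~c | ~d) & c)) & (a | b)) = 0000001001110111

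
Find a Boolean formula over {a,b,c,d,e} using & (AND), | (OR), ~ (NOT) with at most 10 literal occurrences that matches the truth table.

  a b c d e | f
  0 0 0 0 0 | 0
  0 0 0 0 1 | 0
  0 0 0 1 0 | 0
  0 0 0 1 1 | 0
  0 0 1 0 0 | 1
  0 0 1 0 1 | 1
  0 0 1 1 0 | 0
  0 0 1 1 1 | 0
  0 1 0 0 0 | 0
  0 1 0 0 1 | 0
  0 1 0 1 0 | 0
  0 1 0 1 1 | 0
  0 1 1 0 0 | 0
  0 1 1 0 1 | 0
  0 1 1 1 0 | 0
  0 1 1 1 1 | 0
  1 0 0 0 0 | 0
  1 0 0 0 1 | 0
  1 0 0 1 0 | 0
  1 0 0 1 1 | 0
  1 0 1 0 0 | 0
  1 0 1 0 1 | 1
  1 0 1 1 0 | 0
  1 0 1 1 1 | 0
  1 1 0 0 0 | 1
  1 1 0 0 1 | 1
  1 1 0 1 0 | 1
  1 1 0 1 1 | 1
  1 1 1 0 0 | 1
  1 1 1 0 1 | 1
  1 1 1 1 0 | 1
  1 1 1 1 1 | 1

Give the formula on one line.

((((~c | ((~a | d) | e)) & c) & (~d & ~b)) | (b & a))

  ~c = 11110000111100001111000011110000
  ~a = 11111111111111110000000000000000
  (~a | d) = 11111111111111110011001100110011
  ((~a | d) | e) = 11111111111111110111011101110111
  (~c | ((~a | d) | e)) = 11111111111111111111011111110111
  ((~c | ((~a | d) | e)) & c) = 00001111000011110000011100000111
  ~d = 11001100110011001100110011001100
  ~b = 11111111000000001111111100000000
  (~d & ~b) = 11001100000000001100110000000000
  (((~c | ((~a | d) | e)) & c) & (~d & ~b)) = 00001100000000000000010000000000
  (b & a) = 00000000000000000000000011111111
  ((((~c | ((~a | d) | e)) & c) & (~d & ~b)) | (b & a)) = 00001100000000000000010011111111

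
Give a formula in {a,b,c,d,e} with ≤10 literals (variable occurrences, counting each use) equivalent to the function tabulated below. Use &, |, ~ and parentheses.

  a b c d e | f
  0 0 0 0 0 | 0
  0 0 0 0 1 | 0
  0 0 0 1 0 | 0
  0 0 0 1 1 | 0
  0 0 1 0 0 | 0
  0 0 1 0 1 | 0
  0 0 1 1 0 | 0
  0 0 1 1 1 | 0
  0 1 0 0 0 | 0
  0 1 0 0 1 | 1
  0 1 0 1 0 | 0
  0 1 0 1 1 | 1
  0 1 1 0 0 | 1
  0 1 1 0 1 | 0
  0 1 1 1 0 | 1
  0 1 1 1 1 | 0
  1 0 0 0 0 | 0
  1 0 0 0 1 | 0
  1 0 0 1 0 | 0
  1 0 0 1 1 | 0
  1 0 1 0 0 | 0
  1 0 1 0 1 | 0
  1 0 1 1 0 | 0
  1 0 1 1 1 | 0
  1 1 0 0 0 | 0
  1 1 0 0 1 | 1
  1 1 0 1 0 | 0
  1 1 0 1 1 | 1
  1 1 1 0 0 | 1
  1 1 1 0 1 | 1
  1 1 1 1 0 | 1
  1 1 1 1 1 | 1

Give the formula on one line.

  (e | c) = 01011111010111110101111101011111
  ~b = 11111111000000001111111100000000
  ~c = 11110000111100001111000011110000
  (~c | a) = 11110000111100001111111111111111
  (~b | (~c | a)) = 11111111111100001111111111111111
  ~e = 10101010101010101010101010101010
  (a | ~e) = 10101010101010101111111111111111
  ((~b | (~c | a)) | (a | ~e)) = 11111111111110101111111111111111
  (b & ((~b | (~c | a)) | (a | ~e))) = 00000000111110100000000011111111
  ((e | c) & (b & ((~b | (~c | a)) | (a | ~e)))) = 00000000010110100000000001011111

((e | c) & (b & ((~b | (~c | a)) | (a | ~e))))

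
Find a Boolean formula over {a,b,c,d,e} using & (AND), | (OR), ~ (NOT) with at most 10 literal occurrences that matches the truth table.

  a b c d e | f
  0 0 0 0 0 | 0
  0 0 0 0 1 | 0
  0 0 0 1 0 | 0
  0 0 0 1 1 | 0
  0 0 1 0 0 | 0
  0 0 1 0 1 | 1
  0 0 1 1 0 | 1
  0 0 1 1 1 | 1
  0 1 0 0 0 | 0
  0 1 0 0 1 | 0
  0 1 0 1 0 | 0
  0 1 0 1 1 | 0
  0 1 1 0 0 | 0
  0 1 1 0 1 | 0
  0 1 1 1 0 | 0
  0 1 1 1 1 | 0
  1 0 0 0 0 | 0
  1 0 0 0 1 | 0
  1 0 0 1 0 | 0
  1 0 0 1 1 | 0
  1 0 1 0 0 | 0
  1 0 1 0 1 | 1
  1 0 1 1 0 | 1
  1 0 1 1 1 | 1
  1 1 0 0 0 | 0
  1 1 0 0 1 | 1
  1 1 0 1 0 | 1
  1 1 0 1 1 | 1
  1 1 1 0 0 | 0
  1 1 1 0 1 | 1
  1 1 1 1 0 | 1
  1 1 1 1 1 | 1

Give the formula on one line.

  (e | d) = 01110111011101110111011101110111
  ~b = 11111111000000001111111100000000
  (~b | a) = 11111111000000001111111111111111
  ((~b | a) & b) = 00000000000000000000000011111111
  (c | ((~b | a) & b)) = 00001111000011110000111111111111
  ((c | ((~b | a) & b)) & (~b | a)) = 00001111000000000000111111111111
  ((e | d) & ((c | ((~b | a) & b)) & (~b | a))) = 00000111000000000000011101110111

((e | d) & ((c | ((~b | a) & b)) & (~b | a)))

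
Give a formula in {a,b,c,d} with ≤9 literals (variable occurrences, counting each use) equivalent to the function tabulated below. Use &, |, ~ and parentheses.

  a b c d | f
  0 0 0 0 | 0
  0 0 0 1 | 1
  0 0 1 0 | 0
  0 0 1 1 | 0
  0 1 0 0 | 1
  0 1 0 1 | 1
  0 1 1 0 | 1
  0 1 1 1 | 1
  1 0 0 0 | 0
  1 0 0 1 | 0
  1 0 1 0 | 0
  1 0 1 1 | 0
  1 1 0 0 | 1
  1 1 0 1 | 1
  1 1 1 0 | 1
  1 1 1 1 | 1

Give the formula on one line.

(b | (((c | ~b) & (~c | b)) & ((~a & d) & (a | ~b))))

  ~b = 1111000011110000
  (c | ~b) = 1111001111110011
  ~c = 1100110011001100
  (~c | b) = 1100111111001111
  ((c | ~b) & (~c | b)) = 1100001111000011
  ~a = 1111111100000000
  (~a & d) = 0101010100000000
  (a | ~b) = 1111000011111111
  ((~a & d) & (a | ~b)) = 0101000000000000
  (((c | ~b) & (~c | b)) & ((~a & d) & (a | ~b))) = 0100000000000000
  (b | (((c | ~b) & (~c | b)) & ((~a & d) & (a | ~b)))) = 0100111100001111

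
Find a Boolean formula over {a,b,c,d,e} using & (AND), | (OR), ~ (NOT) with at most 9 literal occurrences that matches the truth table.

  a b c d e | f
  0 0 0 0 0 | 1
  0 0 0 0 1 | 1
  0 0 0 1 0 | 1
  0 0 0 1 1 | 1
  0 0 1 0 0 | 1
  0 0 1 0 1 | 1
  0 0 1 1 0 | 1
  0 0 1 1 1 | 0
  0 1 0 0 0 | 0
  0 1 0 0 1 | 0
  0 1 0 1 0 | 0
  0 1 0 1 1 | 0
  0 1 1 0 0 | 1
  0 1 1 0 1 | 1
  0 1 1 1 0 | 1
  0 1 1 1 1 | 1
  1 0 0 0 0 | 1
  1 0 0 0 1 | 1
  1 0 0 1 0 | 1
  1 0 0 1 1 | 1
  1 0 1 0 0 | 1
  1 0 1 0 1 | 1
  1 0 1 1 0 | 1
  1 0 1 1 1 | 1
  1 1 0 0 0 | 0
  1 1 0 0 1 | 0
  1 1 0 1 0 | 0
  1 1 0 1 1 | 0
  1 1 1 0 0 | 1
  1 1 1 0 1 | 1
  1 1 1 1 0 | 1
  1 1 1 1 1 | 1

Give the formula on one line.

((((~e & c) | (a | (~c | ~d))) | (~e | b)) & (~b | c))

  ~e = 10101010101010101010101010101010
  (~e & c) = 00001010000010100000101000001010
  ~c = 11110000111100001111000011110000
  ~d = 11001100110011001100110011001100
  (~c | ~d) = 11111100111111001111110011111100
  (a | (~c | ~d)) = 11111100111111001111111111111111
  ((~e & c) | (a | (~c | ~d))) = 11111110111111101111111111111111
  (~e | b) = 10101010111111111010101011111111
  (((~e & c) | (a | (~c | ~d))) | (~e | b)) = 11111110111111111111111111111111
  ~b = 11111111000000001111111100000000
  (~b | c) = 11111111000011111111111100001111
  ((((~e & c) | (a | (~c | ~d))) | (~e | b)) & (~b | c)) = 11111110000011111111111100001111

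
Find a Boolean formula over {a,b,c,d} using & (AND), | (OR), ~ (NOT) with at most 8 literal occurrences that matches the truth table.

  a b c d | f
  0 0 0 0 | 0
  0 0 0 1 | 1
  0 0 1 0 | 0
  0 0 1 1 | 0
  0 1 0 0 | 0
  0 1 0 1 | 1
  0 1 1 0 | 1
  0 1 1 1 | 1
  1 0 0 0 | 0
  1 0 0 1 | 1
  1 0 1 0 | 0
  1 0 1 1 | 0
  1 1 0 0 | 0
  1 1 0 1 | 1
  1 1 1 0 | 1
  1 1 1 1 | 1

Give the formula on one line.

  ~c = 1100110011001100
  (b | ~c) = 1100111111001111
  ~b = 1111000011110000
  (a | ~b) = 1111000011111111
  (~c | (a | ~b)) = 1111110011111111
  ((~c | (a | ~b)) & d) = 0101010001010101
  (((~c | (a | ~b)) & d) | c) = 0111011101110111
  ((b | ~c) & (((~c | (a | ~b)) & d) | c)) = 0100011101000111

((b | ~c) & (((~c | (a | ~b)) & d) | c))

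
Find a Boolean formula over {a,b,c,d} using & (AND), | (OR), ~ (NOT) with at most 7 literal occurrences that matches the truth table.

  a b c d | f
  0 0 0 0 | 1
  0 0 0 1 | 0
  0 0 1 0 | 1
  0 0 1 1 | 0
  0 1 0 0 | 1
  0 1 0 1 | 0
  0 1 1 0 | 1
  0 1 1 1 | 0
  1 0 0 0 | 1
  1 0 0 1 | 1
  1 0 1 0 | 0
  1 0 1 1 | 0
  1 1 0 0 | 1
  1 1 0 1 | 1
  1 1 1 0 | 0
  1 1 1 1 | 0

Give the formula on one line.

  ~d = 1010101010101010
  (a | ~d) = 1010101011111111
  ~c = 1100110011001100
  ~a = 1111111100000000
  (~c | ~a) = 1111111111001100
  ((a | ~d) & (~c | ~a)) = 1010101011001100

((a | ~d) & (~c | ~a))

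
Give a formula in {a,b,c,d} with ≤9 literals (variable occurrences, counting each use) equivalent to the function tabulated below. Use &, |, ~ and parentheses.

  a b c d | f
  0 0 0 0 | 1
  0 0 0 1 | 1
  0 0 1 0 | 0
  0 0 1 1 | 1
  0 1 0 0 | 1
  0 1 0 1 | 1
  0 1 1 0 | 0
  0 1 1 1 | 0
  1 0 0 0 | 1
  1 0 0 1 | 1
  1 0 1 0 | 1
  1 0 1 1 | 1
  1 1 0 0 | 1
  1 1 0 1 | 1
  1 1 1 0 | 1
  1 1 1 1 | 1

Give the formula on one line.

  ~c = 1100110011001100
  (~c | d) = 1101110111011101
  ~b = 1111000011110000
  ((~c | d) & ~b) = 1101000011010000
  ~d = 1010101010101010
  (a & ~d) = 0000000010101010
  (~c | (a & ~d)) = 1100110011101110
  (((~c | d) & ~b) | (~c | (a & ~d))) = 1101110011111110
  ((((~c | d) & ~b) | (~c | (a & ~d))) | a) = 1101110011111111

((((~c | d) & ~b) | (~c | (a & ~d))) | a)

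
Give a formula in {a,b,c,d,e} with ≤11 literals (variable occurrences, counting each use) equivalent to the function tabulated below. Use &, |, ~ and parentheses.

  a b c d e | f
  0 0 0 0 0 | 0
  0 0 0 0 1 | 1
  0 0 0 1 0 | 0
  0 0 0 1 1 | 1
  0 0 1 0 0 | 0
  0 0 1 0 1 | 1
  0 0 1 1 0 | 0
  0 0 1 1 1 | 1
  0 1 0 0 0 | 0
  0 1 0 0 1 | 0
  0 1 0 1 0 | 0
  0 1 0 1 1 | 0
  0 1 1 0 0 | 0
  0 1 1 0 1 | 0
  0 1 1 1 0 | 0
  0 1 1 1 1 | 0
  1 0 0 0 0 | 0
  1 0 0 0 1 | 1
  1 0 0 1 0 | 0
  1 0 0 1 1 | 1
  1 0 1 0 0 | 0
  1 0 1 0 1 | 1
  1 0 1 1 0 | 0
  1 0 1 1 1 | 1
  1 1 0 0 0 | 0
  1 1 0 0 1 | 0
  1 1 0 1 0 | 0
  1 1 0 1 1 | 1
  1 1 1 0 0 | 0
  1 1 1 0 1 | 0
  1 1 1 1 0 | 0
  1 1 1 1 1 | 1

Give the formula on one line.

  ~b = 11111111000000001111111100000000
  (~b & c) = 00001111000000000000111100000000
  ~a = 11111111111111110000000000000000
  ((~b & c) & ~a) = 00001111000000000000000000000000
  (a & b) = 00000000000000000000000011111111
  (~a | d) = 11111111111111110011001100110011
  ((a & b) & (~a | d)) = 00000000000000000000000000110011
  (((~b & c) & ~a) | ((a & b) & (~a | d))) = 00001111000000000000000000110011
  (~b | (((~b & c) & ~a) | ((a & b) & (~a | d)))) = 11111111000000001111111100110011
  ((~b | (((~b & c) & ~a) | ((a & b) & (~a | d)))) & e) = 01010101000000000101010100010001

((~b | (((~b & c) & ~a) | ((a & b) & (~a | d)))) & e)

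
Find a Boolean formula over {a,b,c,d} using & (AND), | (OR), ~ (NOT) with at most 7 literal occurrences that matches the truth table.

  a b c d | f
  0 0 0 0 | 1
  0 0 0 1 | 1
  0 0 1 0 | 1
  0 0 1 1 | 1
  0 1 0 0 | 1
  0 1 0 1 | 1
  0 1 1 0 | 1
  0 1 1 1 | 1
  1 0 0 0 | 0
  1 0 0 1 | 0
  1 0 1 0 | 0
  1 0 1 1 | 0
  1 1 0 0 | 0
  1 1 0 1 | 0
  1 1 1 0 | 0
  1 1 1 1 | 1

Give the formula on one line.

  ~a = 1111111100000000
  (c & d) = 0001000100010001
  (b & (c & d)) = 0000000100000001
  (~a | (b & (c & d))) = 1111111100000001

(~a | (b & (c & d)))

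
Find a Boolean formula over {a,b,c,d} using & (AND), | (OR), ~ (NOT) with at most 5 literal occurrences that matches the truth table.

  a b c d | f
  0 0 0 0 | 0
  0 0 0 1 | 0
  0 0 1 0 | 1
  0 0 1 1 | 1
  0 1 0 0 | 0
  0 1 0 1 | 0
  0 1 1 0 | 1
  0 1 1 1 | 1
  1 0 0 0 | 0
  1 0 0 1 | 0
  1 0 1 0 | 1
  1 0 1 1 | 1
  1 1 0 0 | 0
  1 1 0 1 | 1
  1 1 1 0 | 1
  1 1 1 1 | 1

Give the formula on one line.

(((d & b) & (~d | a)) | c)

  (d & b) = 0000010100000101
  ~d = 1010101010101010
  (~d | a) = 1010101011111111
  ((d & b) & (~d | a)) = 0000000000000101
  (((d & b) & (~d | a)) | c) = 0011001100110111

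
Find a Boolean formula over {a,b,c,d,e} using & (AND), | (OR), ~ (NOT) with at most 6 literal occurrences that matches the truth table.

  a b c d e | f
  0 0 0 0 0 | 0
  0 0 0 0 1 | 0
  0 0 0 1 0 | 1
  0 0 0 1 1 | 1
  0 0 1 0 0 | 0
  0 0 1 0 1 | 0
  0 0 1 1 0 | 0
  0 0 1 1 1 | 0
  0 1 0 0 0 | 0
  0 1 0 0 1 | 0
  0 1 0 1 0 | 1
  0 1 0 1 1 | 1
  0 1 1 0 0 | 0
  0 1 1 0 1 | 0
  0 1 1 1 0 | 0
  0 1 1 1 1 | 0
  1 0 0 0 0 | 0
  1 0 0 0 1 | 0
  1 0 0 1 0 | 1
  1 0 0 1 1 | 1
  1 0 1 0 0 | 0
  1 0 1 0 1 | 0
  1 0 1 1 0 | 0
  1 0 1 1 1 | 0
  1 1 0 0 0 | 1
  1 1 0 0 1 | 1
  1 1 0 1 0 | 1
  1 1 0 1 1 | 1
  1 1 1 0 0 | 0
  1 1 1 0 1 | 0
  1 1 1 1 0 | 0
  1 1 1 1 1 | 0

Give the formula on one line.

((d | (b & a)) & ~c)

  (b & a) = 00000000000000000000000011111111
  (d | (b & a)) = 00110011001100110011001111111111
  ~c = 11110000111100001111000011110000
  ((d | (b & a)) & ~c) = 00110000001100000011000011110000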